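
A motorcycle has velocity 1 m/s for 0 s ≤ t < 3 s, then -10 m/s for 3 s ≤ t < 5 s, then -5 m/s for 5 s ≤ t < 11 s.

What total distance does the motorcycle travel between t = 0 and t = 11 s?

Distance (not displacement) is the total path length: add the absolute areas under v-t.
0–3 s: |1| × 3 = 3 m
3–5 s: |-10| × 2 = 20 m
5–11 s: |-5| × 6 = 30 m
Total distance = 53 m

53 m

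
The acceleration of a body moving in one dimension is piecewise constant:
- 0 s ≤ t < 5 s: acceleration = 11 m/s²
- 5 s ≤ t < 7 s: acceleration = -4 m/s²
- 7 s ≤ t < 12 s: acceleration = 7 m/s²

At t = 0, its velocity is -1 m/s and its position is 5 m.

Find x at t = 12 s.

555 m

On each constant-a segment, Δv = aΔt and Δx = v₀Δt + ½aΔt²; chain segment to segment.
0–5 s: v starts -1 m/s; Δx = -1·5 + ½·11·5² = 132.5 m; v ends 54 m/s.
5–7 s: v starts 54 m/s; Δx = 54·2 + ½·-4·2² = 100 m; v ends 46 m/s.
7–12 s: v starts 46 m/s; Δx = 46·5 + ½·7·5² = 317.5 m; v ends 81 m/s.
x(12) = 5 + Σ Δx = 555 m.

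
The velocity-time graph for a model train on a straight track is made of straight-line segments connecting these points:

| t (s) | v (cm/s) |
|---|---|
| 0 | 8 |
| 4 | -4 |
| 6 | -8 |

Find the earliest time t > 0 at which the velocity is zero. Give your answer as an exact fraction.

v changes sign on 0–4 s (from 8 to -4); the graph is linear there, so v = 0 at t = 0 + (-8)·(4 − 0)/(-4 − 8) = 8/3 s.

t = 8/3 s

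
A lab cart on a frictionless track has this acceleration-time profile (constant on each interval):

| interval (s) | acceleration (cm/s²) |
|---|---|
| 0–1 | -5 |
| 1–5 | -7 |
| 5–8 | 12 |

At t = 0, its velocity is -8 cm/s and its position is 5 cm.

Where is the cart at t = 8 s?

On each constant-a segment, Δv = aΔt and Δx = v₀Δt + ½aΔt²; chain segment to segment.
0–1 s: v starts -8 cm/s; Δx = -8·1 + ½·-5·1² = -10.5 cm; v ends -13 cm/s.
1–5 s: v starts -13 cm/s; Δx = -13·4 + ½·-7·4² = -108 cm; v ends -41 cm/s.
5–8 s: v starts -41 cm/s; Δx = -41·3 + ½·12·3² = -69 cm; v ends -5 cm/s.
x(8) = 5 + Σ Δx = -182.5 cm.

-182.5 cm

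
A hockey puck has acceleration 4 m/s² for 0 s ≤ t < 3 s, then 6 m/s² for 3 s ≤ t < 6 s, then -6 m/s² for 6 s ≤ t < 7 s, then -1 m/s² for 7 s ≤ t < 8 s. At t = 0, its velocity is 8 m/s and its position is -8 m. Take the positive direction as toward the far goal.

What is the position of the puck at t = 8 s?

On each constant-a segment, Δv = aΔt and Δx = v₀Δt + ½aΔt²; chain segment to segment.
0–3 s: v starts 8 m/s; Δx = 8·3 + ½·4·3² = 42 m; v ends 20 m/s.
3–6 s: v starts 20 m/s; Δx = 20·3 + ½·6·3² = 87 m; v ends 38 m/s.
6–7 s: v starts 38 m/s; Δx = 38·1 + ½·-6·1² = 35 m; v ends 32 m/s.
7–8 s: v starts 32 m/s; Δx = 32·1 + ½·-1·1² = 31.5 m; v ends 31 m/s.
x(8) = -8 + Σ Δx = 187.5 m.

187.5 m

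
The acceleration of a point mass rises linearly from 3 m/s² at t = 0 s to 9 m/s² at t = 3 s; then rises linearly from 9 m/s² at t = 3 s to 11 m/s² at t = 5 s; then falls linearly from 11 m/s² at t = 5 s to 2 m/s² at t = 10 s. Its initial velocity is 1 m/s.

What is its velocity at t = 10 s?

Δv equals the area under the a-t graph; then v = v₀ + Δv.
0–3 s: ½(3 + 9)(3) = 18 m/s
3–5 s: ½(9 + 11)(2) = 20 m/s
5–10 s: ½(11 + 2)(5) = 32.5 m/s
Δv = 70.5 m/s, so v(10) = 1 + (70.5) = 71.5 m/s.

71.5 m/s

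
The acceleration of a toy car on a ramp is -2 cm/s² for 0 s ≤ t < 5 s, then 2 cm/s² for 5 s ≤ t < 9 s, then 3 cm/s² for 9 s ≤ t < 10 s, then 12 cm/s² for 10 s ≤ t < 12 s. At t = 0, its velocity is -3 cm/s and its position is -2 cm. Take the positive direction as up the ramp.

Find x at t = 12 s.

-61.5 cm

On each constant-a segment, Δv = aΔt and Δx = v₀Δt + ½aΔt²; chain segment to segment.
0–5 s: v starts -3 cm/s; Δx = -3·5 + ½·-2·5² = -40 cm; v ends -13 cm/s.
5–9 s: v starts -13 cm/s; Δx = -13·4 + ½·2·4² = -36 cm; v ends -5 cm/s.
9–10 s: v starts -5 cm/s; Δx = -5·1 + ½·3·1² = -3.5 cm; v ends -2 cm/s.
10–12 s: v starts -2 cm/s; Δx = -2·2 + ½·12·2² = 20 cm; v ends 22 cm/s.
x(12) = -2 + Σ Δx = -61.5 cm.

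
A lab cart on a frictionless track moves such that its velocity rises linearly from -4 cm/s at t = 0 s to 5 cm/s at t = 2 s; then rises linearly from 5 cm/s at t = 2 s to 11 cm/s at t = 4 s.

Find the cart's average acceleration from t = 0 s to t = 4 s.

3.75 cm/s²

Average acceleration = Δv/Δt = (11 − -4)/(4 − 0) = 3.75 cm/s².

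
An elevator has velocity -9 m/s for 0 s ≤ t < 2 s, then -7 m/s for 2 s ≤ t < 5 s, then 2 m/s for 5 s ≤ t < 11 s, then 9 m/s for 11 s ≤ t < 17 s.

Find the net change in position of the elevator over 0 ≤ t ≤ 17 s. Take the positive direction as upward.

27 m

Displacement is the signed area under the v-t curve.
0–2 s: -9 × 2 = -18 m
2–5 s: -7 × 3 = -21 m
5–11 s: 2 × 6 = 12 m
11–17 s: 9 × 6 = 54 m
Net displacement = 27 m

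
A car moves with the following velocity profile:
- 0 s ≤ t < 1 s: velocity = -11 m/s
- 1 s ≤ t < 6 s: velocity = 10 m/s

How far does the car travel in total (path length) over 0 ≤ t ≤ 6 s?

61 m

Distance (not displacement) is the total path length: add the absolute areas under v-t.
0–1 s: |-11| × 1 = 11 m
1–6 s: |10| × 5 = 50 m
Total distance = 61 m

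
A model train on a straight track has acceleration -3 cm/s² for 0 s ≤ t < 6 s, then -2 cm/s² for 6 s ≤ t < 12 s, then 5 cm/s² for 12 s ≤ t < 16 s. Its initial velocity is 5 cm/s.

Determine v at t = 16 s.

Δv equals the area under the a-t graph; then v = v₀ + Δv.
0–6 s: -3 × 6 = -18 cm/s
6–12 s: -2 × 6 = -12 cm/s
12–16 s: 5 × 4 = 20 cm/s
Δv = -10 cm/s, so v(16) = 5 + (-10) = -5 cm/s.

-5 cm/s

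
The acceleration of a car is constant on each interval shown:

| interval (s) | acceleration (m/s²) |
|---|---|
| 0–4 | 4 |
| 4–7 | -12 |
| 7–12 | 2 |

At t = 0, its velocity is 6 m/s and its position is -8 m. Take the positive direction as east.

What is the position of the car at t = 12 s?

On each constant-a segment, Δv = aΔt and Δx = v₀Δt + ½aΔt²; chain segment to segment.
0–4 s: v starts 6 m/s; Δx = 6·4 + ½·4·4² = 56 m; v ends 22 m/s.
4–7 s: v starts 22 m/s; Δx = 22·3 + ½·-12·3² = 12 m; v ends -14 m/s.
7–12 s: v starts -14 m/s; Δx = -14·5 + ½·2·5² = -45 m; v ends -4 m/s.
x(12) = -8 + Σ Δx = 15 m.

15 m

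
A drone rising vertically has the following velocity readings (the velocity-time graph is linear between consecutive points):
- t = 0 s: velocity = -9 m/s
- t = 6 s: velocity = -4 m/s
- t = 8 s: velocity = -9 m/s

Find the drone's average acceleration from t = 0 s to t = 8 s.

Average acceleration = Δv/Δt = (-9 − -9)/(8 − 0) = 0 m/s².

0 m/s²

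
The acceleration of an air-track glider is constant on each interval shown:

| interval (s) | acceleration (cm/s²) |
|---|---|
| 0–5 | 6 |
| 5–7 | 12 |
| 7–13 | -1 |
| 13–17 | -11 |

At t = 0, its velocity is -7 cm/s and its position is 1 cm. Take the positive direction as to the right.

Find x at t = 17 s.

451 cm

On each constant-a segment, Δv = aΔt and Δx = v₀Δt + ½aΔt²; chain segment to segment.
0–5 s: v starts -7 cm/s; Δx = -7·5 + ½·6·5² = 40 cm; v ends 23 cm/s.
5–7 s: v starts 23 cm/s; Δx = 23·2 + ½·12·2² = 70 cm; v ends 47 cm/s.
7–13 s: v starts 47 cm/s; Δx = 47·6 + ½·-1·6² = 264 cm; v ends 41 cm/s.
13–17 s: v starts 41 cm/s; Δx = 41·4 + ½·-11·4² = 76 cm; v ends -3 cm/s.
x(17) = 1 + Σ Δx = 451 cm.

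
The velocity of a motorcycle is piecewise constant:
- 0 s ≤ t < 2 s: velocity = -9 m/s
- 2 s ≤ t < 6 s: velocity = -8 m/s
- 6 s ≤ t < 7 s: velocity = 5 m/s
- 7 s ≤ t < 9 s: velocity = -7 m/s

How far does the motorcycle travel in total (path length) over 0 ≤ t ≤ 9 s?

Distance (not displacement) is the total path length: add the absolute areas under v-t.
0–2 s: |-9| × 2 = 18 m
2–6 s: |-8| × 4 = 32 m
6–7 s: |5| × 1 = 5 m
7–9 s: |-7| × 2 = 14 m
Total distance = 69 m

69 m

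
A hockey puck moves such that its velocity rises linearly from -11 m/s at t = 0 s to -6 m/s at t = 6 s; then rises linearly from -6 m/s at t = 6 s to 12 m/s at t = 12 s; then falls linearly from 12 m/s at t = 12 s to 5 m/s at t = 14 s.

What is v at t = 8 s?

0 m/s

On 6–12 s the graph is linear from -6 to 12 m/s: v(8) = -6 + (12 − -6)·(8 − 6)/(12 − 6) = 0 m/s.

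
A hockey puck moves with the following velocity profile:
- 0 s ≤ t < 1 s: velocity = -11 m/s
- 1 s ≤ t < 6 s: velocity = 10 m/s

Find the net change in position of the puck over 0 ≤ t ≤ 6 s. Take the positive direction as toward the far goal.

39 m

Displacement is the signed area under the v-t curve.
0–1 s: -11 × 1 = -11 m
1–6 s: 10 × 5 = 50 m
Net displacement = 39 m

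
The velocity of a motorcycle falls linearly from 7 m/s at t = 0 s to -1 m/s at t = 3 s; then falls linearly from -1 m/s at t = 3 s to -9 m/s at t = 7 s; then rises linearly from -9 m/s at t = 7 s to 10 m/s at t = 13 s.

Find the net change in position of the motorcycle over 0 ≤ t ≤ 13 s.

-8 m

Net displacement equals the area under the velocity-time graph (areas below the axis count negative).
0–3 s: ½(7 + -1)(3) = 9 m
3–7 s: ½(-1 + -9)(4) = -20 m
7–13 s: ½(-9 + 10)(6) = 3 m
Net displacement = -8 m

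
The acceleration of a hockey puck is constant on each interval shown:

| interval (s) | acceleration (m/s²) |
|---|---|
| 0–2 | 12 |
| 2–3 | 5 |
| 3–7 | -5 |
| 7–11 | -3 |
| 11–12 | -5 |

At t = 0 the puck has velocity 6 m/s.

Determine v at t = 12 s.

-2 m/s

Δv equals the area under the a-t graph; then v = v₀ + Δv.
0–2 s: 12 × 2 = 24 m/s
2–3 s: 5 × 1 = 5 m/s
3–7 s: -5 × 4 = -20 m/s
7–11 s: -3 × 4 = -12 m/s
11–12 s: -5 × 1 = -5 m/s
Δv = -8 m/s, so v(12) = 6 + (-8) = -2 m/s.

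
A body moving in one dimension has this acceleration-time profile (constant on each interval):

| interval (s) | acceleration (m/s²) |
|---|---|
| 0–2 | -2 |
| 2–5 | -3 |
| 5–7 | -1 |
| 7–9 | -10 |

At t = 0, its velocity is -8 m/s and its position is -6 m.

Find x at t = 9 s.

-185.5 m

On each constant-a segment, Δv = aΔt and Δx = v₀Δt + ½aΔt²; chain segment to segment.
0–2 s: v starts -8 m/s; Δx = -8·2 + ½·-2·2² = -20 m; v ends -12 m/s.
2–5 s: v starts -12 m/s; Δx = -12·3 + ½·-3·3² = -49.5 m; v ends -21 m/s.
5–7 s: v starts -21 m/s; Δx = -21·2 + ½·-1·2² = -44 m; v ends -23 m/s.
7–9 s: v starts -23 m/s; Δx = -23·2 + ½·-10·2² = -66 m; v ends -43 m/s.
x(9) = -6 + Σ Δx = -185.5 m.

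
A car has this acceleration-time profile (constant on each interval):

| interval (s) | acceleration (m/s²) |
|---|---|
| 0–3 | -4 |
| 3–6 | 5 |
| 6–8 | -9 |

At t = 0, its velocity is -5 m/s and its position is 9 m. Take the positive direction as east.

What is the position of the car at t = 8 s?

On each constant-a segment, Δv = aΔt and Δx = v₀Δt + ½aΔt²; chain segment to segment.
0–3 s: v starts -5 m/s; Δx = -5·3 + ½·-4·3² = -33 m; v ends -17 m/s.
3–6 s: v starts -17 m/s; Δx = -17·3 + ½·5·3² = -28.5 m; v ends -2 m/s.
6–8 s: v starts -2 m/s; Δx = -2·2 + ½·-9·2² = -22 m; v ends -20 m/s.
x(8) = 9 + Σ Δx = -74.5 m.

-74.5 m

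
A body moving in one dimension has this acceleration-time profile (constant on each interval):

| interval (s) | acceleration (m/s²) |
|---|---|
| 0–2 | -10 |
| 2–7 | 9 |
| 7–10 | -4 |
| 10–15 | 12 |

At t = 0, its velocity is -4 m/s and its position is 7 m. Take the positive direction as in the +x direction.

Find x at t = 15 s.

On each constant-a segment, Δv = aΔt and Δx = v₀Δt + ½aΔt²; chain segment to segment.
0–2 s: v starts -4 m/s; Δx = -4·2 + ½·-10·2² = -28 m; v ends -24 m/s.
2–7 s: v starts -24 m/s; Δx = -24·5 + ½·9·5² = -7.5 m; v ends 21 m/s.
7–10 s: v starts 21 m/s; Δx = 21·3 + ½·-4·3² = 45 m; v ends 9 m/s.
10–15 s: v starts 9 m/s; Δx = 9·5 + ½·12·5² = 195 m; v ends 69 m/s.
x(15) = 7 + Σ Δx = 211.5 m.

211.5 m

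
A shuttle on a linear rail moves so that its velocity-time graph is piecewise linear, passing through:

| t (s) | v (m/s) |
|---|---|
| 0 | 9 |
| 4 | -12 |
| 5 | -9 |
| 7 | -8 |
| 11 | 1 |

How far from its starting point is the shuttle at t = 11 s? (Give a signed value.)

Displacement is the signed area under the v-t curve.
0–4 s: ½(9 + -12)(4) = -6 m
4–5 s: ½(-12 + -9)(1) = -10.5 m
5–7 s: ½(-9 + -8)(2) = -17 m
7–11 s: ½(-8 + 1)(4) = -14 m
Net displacement = -47.5 m

-47.5 m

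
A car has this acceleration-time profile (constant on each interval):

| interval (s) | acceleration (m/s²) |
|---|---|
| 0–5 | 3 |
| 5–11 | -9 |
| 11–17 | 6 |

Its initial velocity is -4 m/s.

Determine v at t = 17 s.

-7 m/s

Δv equals the area under the a-t graph; then v = v₀ + Δv.
0–5 s: 3 × 5 = 15 m/s
5–11 s: -9 × 6 = -54 m/s
11–17 s: 6 × 6 = 36 m/s
Δv = -3 m/s, so v(17) = -4 + (-3) = -7 m/s.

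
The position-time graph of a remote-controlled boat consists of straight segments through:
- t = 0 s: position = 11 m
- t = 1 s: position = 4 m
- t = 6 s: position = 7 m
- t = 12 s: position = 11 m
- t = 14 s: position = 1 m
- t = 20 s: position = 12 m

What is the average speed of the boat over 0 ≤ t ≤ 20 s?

Average speed = (total path length)/(elapsed time); on a piecewise-linear x-t graph the path length is Σ|Δx|.
0–1 s: |Δx| = |4 − 11| = 7 m
1–6 s: |Δx| = |7 − 4| = 3 m
6–12 s: |Δx| = |11 − 7| = 4 m
12–14 s: |Δx| = |1 − 11| = 10 m
14–20 s: |Δx| = |12 − 1| = 11 m
Total path = 35 m; average speed = 35/20 = 1.75 m/s.

1.75 m/s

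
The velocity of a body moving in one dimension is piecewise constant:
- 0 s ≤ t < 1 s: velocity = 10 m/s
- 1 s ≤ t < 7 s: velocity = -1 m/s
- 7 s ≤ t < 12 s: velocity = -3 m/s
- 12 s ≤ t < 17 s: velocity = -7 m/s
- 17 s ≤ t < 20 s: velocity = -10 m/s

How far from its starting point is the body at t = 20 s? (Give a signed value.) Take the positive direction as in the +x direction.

-76 m

Displacement is the signed area under the v-t curve.
0–1 s: 10 × 1 = 10 m
1–7 s: -1 × 6 = -6 m
7–12 s: -3 × 5 = -15 m
12–17 s: -7 × 5 = -35 m
17–20 s: -10 × 3 = -30 m
Net displacement = -76 m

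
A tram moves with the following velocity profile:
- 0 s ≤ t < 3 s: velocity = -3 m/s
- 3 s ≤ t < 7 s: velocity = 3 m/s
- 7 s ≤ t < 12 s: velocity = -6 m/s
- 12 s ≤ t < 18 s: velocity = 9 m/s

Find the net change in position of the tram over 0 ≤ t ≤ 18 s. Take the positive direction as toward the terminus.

Displacement is the signed area under the v-t curve.
0–3 s: -3 × 3 = -9 m
3–7 s: 3 × 4 = 12 m
7–12 s: -6 × 5 = -30 m
12–18 s: 9 × 6 = 54 m
Net displacement = 27 m

27 m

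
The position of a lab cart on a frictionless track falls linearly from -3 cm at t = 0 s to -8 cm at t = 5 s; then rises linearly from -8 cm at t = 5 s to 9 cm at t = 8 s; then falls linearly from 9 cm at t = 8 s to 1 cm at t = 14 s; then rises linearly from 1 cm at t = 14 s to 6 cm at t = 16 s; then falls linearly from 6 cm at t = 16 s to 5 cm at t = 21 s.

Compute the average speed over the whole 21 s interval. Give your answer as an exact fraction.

Average speed = (total path length)/(elapsed time); on a piecewise-linear x-t graph the path length is Σ|Δx|.
0–5 s: |Δx| = |-8 − -3| = 5 cm
5–8 s: |Δx| = |9 − -8| = 17 cm
8–14 s: |Δx| = |1 − 9| = 8 cm
14–16 s: |Δx| = |6 − 1| = 5 cm
16–21 s: |Δx| = |5 − 6| = 1 cm
Total path = 36 cm; average speed = 36/21 = 12/7 cm/s.

12/7 cm/s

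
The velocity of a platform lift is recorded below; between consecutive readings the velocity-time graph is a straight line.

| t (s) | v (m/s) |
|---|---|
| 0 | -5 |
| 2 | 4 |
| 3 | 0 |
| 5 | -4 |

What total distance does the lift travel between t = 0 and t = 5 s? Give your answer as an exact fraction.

95/9 m

Distance (not displacement) is the total path length: add the absolute areas under v-t.
0–2 s: v = 0 at t = 10/9 s; triangle areas 25/9 + 16/9 = 41/9 m
2–3 s: |½(4 + 0)(1)| = 2 m
3–5 s: |½(0 + -4)(2)| = 4 m
Total distance = 95/9 m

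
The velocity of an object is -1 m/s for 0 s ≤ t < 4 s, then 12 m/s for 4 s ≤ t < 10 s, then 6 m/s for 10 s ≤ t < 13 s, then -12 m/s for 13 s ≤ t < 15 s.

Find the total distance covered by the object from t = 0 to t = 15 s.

118 m

Distance (not displacement) is the total path length: add the absolute areas under v-t.
0–4 s: |-1| × 4 = 4 m
4–10 s: |12| × 6 = 72 m
10–13 s: |6| × 3 = 18 m
13–15 s: |-12| × 2 = 24 m
Total distance = 118 m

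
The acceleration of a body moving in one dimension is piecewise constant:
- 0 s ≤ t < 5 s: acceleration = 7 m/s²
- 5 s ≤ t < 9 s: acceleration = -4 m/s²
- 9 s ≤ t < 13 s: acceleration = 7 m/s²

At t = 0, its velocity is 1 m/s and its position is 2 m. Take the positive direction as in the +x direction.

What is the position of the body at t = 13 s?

342.5 m

On each constant-a segment, Δv = aΔt and Δx = v₀Δt + ½aΔt²; chain segment to segment.
0–5 s: v starts 1 m/s; Δx = 1·5 + ½·7·5² = 92.5 m; v ends 36 m/s.
5–9 s: v starts 36 m/s; Δx = 36·4 + ½·-4·4² = 112 m; v ends 20 m/s.
9–13 s: v starts 20 m/s; Δx = 20·4 + ½·7·4² = 136 m; v ends 48 m/s.
x(13) = 2 + Σ Δx = 342.5 m.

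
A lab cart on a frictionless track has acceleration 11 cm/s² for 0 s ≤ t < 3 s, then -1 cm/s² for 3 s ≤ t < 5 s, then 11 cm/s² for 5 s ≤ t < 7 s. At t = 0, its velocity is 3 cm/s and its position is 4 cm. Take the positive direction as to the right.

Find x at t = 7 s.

222.5 cm

On each constant-a segment, Δv = aΔt and Δx = v₀Δt + ½aΔt²; chain segment to segment.
0–3 s: v starts 3 cm/s; Δx = 3·3 + ½·11·3² = 58.5 cm; v ends 36 cm/s.
3–5 s: v starts 36 cm/s; Δx = 36·2 + ½·-1·2² = 70 cm; v ends 34 cm/s.
5–7 s: v starts 34 cm/s; Δx = 34·2 + ½·11·2² = 90 cm; v ends 56 cm/s.
x(7) = 4 + Σ Δx = 222.5 cm.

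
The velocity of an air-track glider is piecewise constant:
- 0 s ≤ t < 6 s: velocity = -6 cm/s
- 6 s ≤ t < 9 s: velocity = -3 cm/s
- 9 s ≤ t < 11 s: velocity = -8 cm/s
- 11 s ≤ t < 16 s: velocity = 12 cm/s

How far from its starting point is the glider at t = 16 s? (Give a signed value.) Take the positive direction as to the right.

-1 cm

Net displacement equals the area under the velocity-time graph (areas below the axis count negative).
0–6 s: -6 × 6 = -36 cm
6–9 s: -3 × 3 = -9 cm
9–11 s: -8 × 2 = -16 cm
11–16 s: 12 × 5 = 60 cm
Net displacement = -1 cm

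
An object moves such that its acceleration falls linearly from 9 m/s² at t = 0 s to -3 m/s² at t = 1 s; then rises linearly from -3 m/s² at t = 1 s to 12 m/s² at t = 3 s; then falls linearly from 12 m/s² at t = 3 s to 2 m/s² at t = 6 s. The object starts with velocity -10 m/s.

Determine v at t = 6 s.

23 m/s

Δv equals the area under the a-t graph; then v = v₀ + Δv.
0–1 s: ½(9 + -3)(1) = 3 m/s
1–3 s: ½(-3 + 12)(2) = 9 m/s
3–6 s: ½(12 + 2)(3) = 21 m/s
Δv = 33 m/s, so v(6) = -10 + (33) = 23 m/s.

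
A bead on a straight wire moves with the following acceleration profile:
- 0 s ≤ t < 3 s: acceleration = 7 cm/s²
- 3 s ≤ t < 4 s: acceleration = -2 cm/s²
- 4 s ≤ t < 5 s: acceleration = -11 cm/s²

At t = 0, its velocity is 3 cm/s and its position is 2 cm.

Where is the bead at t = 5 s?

82 cm

On each constant-a segment, Δv = aΔt and Δx = v₀Δt + ½aΔt²; chain segment to segment.
0–3 s: v starts 3 cm/s; Δx = 3·3 + ½·7·3² = 40.5 cm; v ends 24 cm/s.
3–4 s: v starts 24 cm/s; Δx = 24·1 + ½·-2·1² = 23 cm; v ends 22 cm/s.
4–5 s: v starts 22 cm/s; Δx = 22·1 + ½·-11·1² = 16.5 cm; v ends 11 cm/s.
x(5) = 2 + Σ Δx = 82 cm.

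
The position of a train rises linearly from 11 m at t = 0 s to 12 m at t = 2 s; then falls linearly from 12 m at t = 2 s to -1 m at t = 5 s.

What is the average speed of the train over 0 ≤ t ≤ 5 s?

Average speed = (total path length)/(elapsed time); on a piecewise-linear x-t graph the path length is Σ|Δx|.
0–2 s: |Δx| = |12 − 11| = 1 m
2–5 s: |Δx| = |-1 − 12| = 13 m
Total path = 14 m; average speed = 14/5 = 2.8 m/s.

2.8 m/s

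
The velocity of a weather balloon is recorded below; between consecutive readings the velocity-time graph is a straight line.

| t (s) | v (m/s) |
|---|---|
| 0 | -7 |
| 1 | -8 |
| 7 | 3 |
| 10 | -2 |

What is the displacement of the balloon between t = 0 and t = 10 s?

Net displacement equals the area under the velocity-time graph (areas below the axis count negative).
0–1 s: ½(-7 + -8)(1) = -7.5 m
1–7 s: ½(-8 + 3)(6) = -15 m
7–10 s: ½(3 + -2)(3) = 1.5 m
Net displacement = -21 m

-21 m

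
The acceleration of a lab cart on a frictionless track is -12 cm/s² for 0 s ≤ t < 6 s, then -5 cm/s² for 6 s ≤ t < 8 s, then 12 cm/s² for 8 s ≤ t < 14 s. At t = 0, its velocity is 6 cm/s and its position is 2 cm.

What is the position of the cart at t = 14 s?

On each constant-a segment, Δv = aΔt and Δx = v₀Δt + ½aΔt²; chain segment to segment.
0–6 s: v starts 6 cm/s; Δx = 6·6 + ½·-12·6² = -180 cm; v ends -66 cm/s.
6–8 s: v starts -66 cm/s; Δx = -66·2 + ½·-5·2² = -142 cm; v ends -76 cm/s.
8–14 s: v starts -76 cm/s; Δx = -76·6 + ½·12·6² = -240 cm; v ends -4 cm/s.
x(14) = 2 + Σ Δx = -560 cm.

-560 cm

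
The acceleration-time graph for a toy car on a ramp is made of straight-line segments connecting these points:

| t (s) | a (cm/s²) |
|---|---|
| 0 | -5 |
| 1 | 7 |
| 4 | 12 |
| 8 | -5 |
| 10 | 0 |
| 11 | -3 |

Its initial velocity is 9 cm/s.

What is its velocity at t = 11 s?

Δv equals the area under the a-t graph; then v = v₀ + Δv.
0–1 s: ½(-5 + 7)(1) = 1 cm/s
1–4 s: ½(7 + 12)(3) = 28.5 cm/s
4–8 s: ½(12 + -5)(4) = 14 cm/s
8–10 s: ½(-5 + 0)(2) = -5 cm/s
10–11 s: ½(0 + -3)(1) = -1.5 cm/s
Δv = 37 cm/s, so v(11) = 9 + (37) = 46 cm/s.

46 cm/s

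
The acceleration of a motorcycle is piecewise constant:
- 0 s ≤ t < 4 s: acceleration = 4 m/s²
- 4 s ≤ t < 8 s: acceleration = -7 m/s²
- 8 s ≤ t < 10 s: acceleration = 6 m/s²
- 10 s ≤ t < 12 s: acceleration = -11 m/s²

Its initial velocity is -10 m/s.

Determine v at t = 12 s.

Δv equals the area under the a-t graph; then v = v₀ + Δv.
0–4 s: 4 × 4 = 16 m/s
4–8 s: -7 × 4 = -28 m/s
8–10 s: 6 × 2 = 12 m/s
10–12 s: -11 × 2 = -22 m/s
Δv = -22 m/s, so v(12) = -10 + (-22) = -32 m/s.

-32 m/s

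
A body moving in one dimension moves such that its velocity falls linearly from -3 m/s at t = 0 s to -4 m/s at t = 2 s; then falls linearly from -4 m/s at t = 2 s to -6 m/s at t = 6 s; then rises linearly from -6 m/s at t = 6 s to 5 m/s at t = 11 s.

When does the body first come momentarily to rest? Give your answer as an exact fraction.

t = 96/11 s

v changes sign on 6–11 s (from -6 to 5); the graph is linear there, so v = 0 at t = 6 + (6)·(11 − 6)/(5 − -6) = 96/11 s.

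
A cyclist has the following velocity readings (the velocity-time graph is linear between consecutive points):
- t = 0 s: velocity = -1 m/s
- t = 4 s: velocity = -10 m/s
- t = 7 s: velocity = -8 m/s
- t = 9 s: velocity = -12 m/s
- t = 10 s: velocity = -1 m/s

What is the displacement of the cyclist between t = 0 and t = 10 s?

-75.5 m

Net displacement equals the area under the velocity-time graph (areas below the axis count negative).
0–4 s: ½(-1 + -10)(4) = -22 m
4–7 s: ½(-10 + -8)(3) = -27 m
7–9 s: ½(-8 + -12)(2) = -20 m
9–10 s: ½(-12 + -1)(1) = -6.5 m
Net displacement = -75.5 m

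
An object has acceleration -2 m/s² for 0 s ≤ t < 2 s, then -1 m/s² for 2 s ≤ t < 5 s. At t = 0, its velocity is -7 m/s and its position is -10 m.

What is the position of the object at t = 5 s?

On each constant-a segment, Δv = aΔt and Δx = v₀Δt + ½aΔt²; chain segment to segment.
0–2 s: v starts -7 m/s; Δx = -7·2 + ½·-2·2² = -18 m; v ends -11 m/s.
2–5 s: v starts -11 m/s; Δx = -11·3 + ½·-1·3² = -37.5 m; v ends -14 m/s.
x(5) = -10 + Σ Δx = -65.5 m.

-65.5 m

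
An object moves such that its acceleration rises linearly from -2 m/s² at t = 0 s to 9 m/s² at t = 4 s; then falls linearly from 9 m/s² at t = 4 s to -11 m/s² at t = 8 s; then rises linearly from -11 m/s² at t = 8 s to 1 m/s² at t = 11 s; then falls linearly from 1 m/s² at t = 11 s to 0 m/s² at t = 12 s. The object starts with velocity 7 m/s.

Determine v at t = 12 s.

Δv equals the area under the a-t graph; then v = v₀ + Δv.
0–4 s: ½(-2 + 9)(4) = 14 m/s
4–8 s: ½(9 + -11)(4) = -4 m/s
8–11 s: ½(-11 + 1)(3) = -15 m/s
11–12 s: ½(1 + 0)(1) = 0.5 m/s
Δv = -4.5 m/s, so v(12) = 7 + (-4.5) = 2.5 m/s.

2.5 m/s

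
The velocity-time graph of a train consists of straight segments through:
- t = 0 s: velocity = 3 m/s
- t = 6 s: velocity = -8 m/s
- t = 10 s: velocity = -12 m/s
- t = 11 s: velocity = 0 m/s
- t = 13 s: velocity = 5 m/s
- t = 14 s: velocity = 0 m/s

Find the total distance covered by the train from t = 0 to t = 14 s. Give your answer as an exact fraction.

Distance (not displacement) is the total path length: add the absolute areas under v-t.
0–6 s: v = 0 at t = 18/11 s; triangle areas 27/11 + 192/11 = 219/11 m
6–10 s: |½(-8 + -12)(4)| = 40 m
10–11 s: |½(-12 + 0)(1)| = 6 m
11–13 s: |½(0 + 5)(2)| = 5 m
13–14 s: |½(5 + 0)(1)| = 2.5 m
Total distance = 1615/22 m

1615/22 m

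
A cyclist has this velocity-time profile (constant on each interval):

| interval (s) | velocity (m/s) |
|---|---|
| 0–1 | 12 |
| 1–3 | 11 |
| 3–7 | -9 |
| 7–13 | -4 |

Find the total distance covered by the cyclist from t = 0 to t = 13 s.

Total distance travelled is ∫|v| dt — sum the magnitudes of each area piece.
0–1 s: |12| × 1 = 12 m
1–3 s: |11| × 2 = 22 m
3–7 s: |-9| × 4 = 36 m
7–13 s: |-4| × 6 = 24 m
Total distance = 94 m

94 m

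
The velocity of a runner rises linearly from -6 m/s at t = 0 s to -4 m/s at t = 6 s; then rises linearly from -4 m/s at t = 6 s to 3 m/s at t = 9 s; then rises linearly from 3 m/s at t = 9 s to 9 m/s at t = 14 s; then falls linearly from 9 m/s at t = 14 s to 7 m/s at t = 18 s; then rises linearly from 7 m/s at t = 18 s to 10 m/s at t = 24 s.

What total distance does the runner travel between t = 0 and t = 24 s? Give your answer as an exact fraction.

Distance (not displacement) is the total path length: add the absolute areas under v-t.
0–6 s: |½(-6 + -4)(6)| = 30 m
6–9 s: v = 0 at t = 54/7 s; triangle areas 24/7 + 27/14 = 75/14 m
9–14 s: |½(3 + 9)(5)| = 30 m
14–18 s: |½(9 + 7)(4)| = 32 m
18–24 s: |½(7 + 10)(6)| = 51 m
Total distance = 2077/14 m

2077/14 m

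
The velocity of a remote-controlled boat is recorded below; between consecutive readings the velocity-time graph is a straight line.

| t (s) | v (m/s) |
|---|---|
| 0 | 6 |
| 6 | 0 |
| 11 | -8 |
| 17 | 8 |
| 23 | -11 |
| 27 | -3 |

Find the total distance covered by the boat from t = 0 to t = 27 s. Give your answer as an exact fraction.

Total distance travelled is ∫|v| dt — sum the magnitudes of each area piece.
0–6 s: |½(6 + 0)(6)| = 18 m
6–11 s: |½(0 + -8)(5)| = 20 m
11–17 s: v = 0 at t = 14 s; triangle areas 12 + 12 = 24 m
17–23 s: v = 0 at t = 371/19 s; triangle areas 192/19 + 363/19 = 555/19 m
23–27 s: |½(-11 + -3)(4)| = 28 m
Total distance = 2265/19 m

2265/19 m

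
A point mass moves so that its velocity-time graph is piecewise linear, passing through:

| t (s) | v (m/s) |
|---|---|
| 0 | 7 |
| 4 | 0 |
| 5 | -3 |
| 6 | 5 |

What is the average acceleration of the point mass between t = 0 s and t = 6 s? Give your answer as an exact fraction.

Average acceleration = Δv/Δt = (5 − 7)/(6 − 0) = -1/3 m/s².

-1/3 m/s²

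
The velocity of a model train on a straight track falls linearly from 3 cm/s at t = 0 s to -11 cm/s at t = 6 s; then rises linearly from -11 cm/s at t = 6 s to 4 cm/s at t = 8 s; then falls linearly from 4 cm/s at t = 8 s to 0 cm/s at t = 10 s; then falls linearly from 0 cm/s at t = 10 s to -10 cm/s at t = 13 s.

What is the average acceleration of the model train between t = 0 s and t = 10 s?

-0.3 cm/s²

Average acceleration = Δv/Δt = (0 − 3)/(10 − 0) = -0.3 cm/s².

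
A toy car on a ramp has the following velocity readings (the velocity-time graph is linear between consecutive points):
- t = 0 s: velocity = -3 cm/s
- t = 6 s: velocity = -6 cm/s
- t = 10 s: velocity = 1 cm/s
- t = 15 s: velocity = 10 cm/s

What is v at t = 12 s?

4.6 cm/s

On 10–15 s the graph is linear from 1 to 10 cm/s: v(12) = 1 + (10 − 1)·(12 − 10)/(15 − 10) = 4.6 cm/s.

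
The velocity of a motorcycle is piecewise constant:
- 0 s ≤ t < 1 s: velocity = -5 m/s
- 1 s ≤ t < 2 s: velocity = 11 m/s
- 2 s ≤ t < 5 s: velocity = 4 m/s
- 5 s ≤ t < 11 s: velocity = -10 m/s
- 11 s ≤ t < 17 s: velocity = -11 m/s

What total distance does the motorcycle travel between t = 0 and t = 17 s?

154 m

Total distance travelled is ∫|v| dt — sum the magnitudes of each area piece.
0–1 s: |-5| × 1 = 5 m
1–2 s: |11| × 1 = 11 m
2–5 s: |4| × 3 = 12 m
5–11 s: |-10| × 6 = 60 m
11–17 s: |-11| × 6 = 66 m
Total distance = 154 m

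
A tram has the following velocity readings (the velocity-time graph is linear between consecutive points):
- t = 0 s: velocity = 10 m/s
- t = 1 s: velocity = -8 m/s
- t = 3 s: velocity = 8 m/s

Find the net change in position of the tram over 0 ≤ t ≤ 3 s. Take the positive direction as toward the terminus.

Displacement is the signed area under the v-t curve.
0–1 s: ½(10 + -8)(1) = 1 m
1–3 s: ½(-8 + 8)(2) = 0 m
Net displacement = 1 m

1 m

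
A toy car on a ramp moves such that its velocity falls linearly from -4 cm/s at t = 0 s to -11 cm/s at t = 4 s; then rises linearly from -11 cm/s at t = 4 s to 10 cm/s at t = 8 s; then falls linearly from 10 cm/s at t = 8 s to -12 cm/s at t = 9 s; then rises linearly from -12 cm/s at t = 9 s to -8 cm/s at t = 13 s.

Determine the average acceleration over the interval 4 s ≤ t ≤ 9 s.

Average acceleration = Δv/Δt = (-12 − -11)/(9 − 4) = -0.2 cm/s².

-0.2 cm/s²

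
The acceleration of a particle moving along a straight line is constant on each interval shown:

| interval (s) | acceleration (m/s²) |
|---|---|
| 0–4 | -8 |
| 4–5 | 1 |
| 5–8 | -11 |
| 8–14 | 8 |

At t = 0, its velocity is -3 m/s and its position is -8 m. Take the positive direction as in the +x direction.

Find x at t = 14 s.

On each constant-a segment, Δv = aΔt and Δx = v₀Δt + ½aΔt²; chain segment to segment.
0–4 s: v starts -3 m/s; Δx = -3·4 + ½·-8·4² = -76 m; v ends -35 m/s.
4–5 s: v starts -35 m/s; Δx = -35·1 + ½·1·1² = -34.5 m; v ends -34 m/s.
5–8 s: v starts -34 m/s; Δx = -34·3 + ½·-11·3² = -151.5 m; v ends -67 m/s.
8–14 s: v starts -67 m/s; Δx = -67·6 + ½·8·6² = -258 m; v ends -19 m/s.
x(14) = -8 + Σ Δx = -528 m.

-528 m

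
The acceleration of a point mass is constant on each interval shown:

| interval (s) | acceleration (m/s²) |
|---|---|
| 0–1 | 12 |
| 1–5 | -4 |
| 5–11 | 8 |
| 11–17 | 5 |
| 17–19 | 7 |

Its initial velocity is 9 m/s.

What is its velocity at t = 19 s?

Δv equals the area under the a-t graph; then v = v₀ + Δv.
0–1 s: 12 × 1 = 12 m/s
1–5 s: -4 × 4 = -16 m/s
5–11 s: 8 × 6 = 48 m/s
11–17 s: 5 × 6 = 30 m/s
17–19 s: 7 × 2 = 14 m/s
Δv = 88 m/s, so v(19) = 9 + (88) = 97 m/s.

97 m/s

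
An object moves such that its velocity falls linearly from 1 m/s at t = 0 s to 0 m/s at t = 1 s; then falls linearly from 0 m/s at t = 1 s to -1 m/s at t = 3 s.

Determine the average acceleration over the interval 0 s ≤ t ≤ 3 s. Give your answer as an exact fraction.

-2/3 m/s²

Average acceleration = Δv/Δt = (-1 − 1)/(3 − 0) = -2/3 m/s².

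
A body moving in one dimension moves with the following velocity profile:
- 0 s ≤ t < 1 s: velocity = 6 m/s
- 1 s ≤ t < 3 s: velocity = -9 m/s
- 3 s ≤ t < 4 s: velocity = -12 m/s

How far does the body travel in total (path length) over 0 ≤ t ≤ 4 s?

36 m

Distance (not displacement) is the total path length: add the absolute areas under v-t.
0–1 s: |6| × 1 = 6 m
1–3 s: |-9| × 2 = 18 m
3–4 s: |-12| × 1 = 12 m
Total distance = 36 m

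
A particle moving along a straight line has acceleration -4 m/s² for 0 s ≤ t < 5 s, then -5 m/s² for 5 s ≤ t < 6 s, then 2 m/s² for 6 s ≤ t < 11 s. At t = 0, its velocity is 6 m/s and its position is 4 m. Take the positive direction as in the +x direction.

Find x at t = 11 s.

-102.5 m

On each constant-a segment, Δv = aΔt and Δx = v₀Δt + ½aΔt²; chain segment to segment.
0–5 s: v starts 6 m/s; Δx = 6·5 + ½·-4·5² = -20 m; v ends -14 m/s.
5–6 s: v starts -14 m/s; Δx = -14·1 + ½·-5·1² = -16.5 m; v ends -19 m/s.
6–11 s: v starts -19 m/s; Δx = -19·5 + ½·2·5² = -70 m; v ends -9 m/s.
x(11) = 4 + Σ Δx = -102.5 m.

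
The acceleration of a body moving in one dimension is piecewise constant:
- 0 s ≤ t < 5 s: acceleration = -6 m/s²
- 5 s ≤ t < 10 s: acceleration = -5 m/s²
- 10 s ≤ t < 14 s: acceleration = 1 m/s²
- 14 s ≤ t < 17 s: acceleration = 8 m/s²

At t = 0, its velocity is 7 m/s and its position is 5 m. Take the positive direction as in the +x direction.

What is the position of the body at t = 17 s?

On each constant-a segment, Δv = aΔt and Δx = v₀Δt + ½aΔt²; chain segment to segment.
0–5 s: v starts 7 m/s; Δx = 7·5 + ½·-6·5² = -40 m; v ends -23 m/s.
5–10 s: v starts -23 m/s; Δx = -23·5 + ½·-5·5² = -177.5 m; v ends -48 m/s.
10–14 s: v starts -48 m/s; Δx = -48·4 + ½·1·4² = -184 m; v ends -44 m/s.
14–17 s: v starts -44 m/s; Δx = -44·3 + ½·8·3² = -96 m; v ends -20 m/s.
x(17) = 5 + Σ Δx = -492.5 m.

-492.5 m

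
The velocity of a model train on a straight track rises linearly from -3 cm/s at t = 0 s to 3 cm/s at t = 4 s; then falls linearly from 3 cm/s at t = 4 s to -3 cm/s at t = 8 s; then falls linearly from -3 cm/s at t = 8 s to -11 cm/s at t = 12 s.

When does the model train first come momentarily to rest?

v changes sign on 0–4 s (from -3 to 3); the graph is linear there, so v = 0 at t = 0 + (3)·(4 − 0)/(3 − -3) = 2 s.

t = 2 s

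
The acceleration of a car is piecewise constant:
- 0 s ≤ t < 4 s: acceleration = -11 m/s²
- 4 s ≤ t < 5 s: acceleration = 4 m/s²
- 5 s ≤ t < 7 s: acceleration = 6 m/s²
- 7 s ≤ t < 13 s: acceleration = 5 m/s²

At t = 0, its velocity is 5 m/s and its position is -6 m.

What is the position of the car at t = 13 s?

-217 m

On each constant-a segment, Δv = aΔt and Δx = v₀Δt + ½aΔt²; chain segment to segment.
0–4 s: v starts 5 m/s; Δx = 5·4 + ½·-11·4² = -68 m; v ends -39 m/s.
4–5 s: v starts -39 m/s; Δx = -39·1 + ½·4·1² = -37 m; v ends -35 m/s.
5–7 s: v starts -35 m/s; Δx = -35·2 + ½·6·2² = -58 m; v ends -23 m/s.
7–13 s: v starts -23 m/s; Δx = -23·6 + ½·5·6² = -48 m; v ends 7 m/s.
x(13) = -6 + Σ Δx = -217 m.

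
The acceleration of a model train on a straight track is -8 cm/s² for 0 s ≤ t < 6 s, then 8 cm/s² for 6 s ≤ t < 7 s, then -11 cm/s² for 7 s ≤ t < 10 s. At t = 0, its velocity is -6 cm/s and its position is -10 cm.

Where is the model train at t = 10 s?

On each constant-a segment, Δv = aΔt and Δx = v₀Δt + ½aΔt²; chain segment to segment.
0–6 s: v starts -6 cm/s; Δx = -6·6 + ½·-8·6² = -180 cm; v ends -54 cm/s.
6–7 s: v starts -54 cm/s; Δx = -54·1 + ½·8·1² = -50 cm; v ends -46 cm/s.
7–10 s: v starts -46 cm/s; Δx = -46·3 + ½·-11·3² = -187.5 cm; v ends -79 cm/s.
x(10) = -10 + Σ Δx = -427.5 cm.

-427.5 cm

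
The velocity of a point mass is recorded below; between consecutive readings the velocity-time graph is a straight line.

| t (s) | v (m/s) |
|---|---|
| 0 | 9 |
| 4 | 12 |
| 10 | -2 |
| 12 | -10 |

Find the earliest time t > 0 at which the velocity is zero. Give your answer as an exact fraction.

v changes sign on 4–10 s (from 12 to -2); the graph is linear there, so v = 0 at t = 4 + (-12)·(10 − 4)/(-2 − 12) = 64/7 s.

t = 64/7 s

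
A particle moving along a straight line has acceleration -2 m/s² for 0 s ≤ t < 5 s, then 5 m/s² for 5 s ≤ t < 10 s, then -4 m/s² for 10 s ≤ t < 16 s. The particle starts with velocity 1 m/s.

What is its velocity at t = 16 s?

Δv equals the area under the a-t graph; then v = v₀ + Δv.
0–5 s: -2 × 5 = -10 m/s
5–10 s: 5 × 5 = 25 m/s
10–16 s: -4 × 6 = -24 m/s
Δv = -9 m/s, so v(16) = 1 + (-9) = -8 m/s.

-8 m/s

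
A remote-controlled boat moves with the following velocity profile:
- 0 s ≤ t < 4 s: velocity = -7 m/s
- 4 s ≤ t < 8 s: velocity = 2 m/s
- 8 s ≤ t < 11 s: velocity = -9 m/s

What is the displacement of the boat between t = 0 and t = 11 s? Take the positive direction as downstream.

Net displacement equals the area under the velocity-time graph (areas below the axis count negative).
0–4 s: -7 × 4 = -28 m
4–8 s: 2 × 4 = 8 m
8–11 s: -9 × 3 = -27 m
Net displacement = -47 m

-47 m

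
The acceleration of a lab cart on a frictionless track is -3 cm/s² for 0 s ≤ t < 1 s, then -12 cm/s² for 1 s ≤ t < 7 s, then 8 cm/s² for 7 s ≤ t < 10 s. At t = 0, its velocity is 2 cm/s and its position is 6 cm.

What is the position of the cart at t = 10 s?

-398.5 cm

On each constant-a segment, Δv = aΔt and Δx = v₀Δt + ½aΔt²; chain segment to segment.
0–1 s: v starts 2 cm/s; Δx = 2·1 + ½·-3·1² = 0.5 cm; v ends -1 cm/s.
1–7 s: v starts -1 cm/s; Δx = -1·6 + ½·-12·6² = -222 cm; v ends -73 cm/s.
7–10 s: v starts -73 cm/s; Δx = -73·3 + ½·8·3² = -183 cm; v ends -49 cm/s.
x(10) = 6 + Σ Δx = -398.5 cm.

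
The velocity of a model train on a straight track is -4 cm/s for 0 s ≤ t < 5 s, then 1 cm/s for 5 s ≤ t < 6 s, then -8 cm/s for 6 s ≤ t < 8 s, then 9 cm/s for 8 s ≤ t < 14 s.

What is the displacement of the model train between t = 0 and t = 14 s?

19 cm

Net displacement equals the area under the velocity-time graph (areas below the axis count negative).
0–5 s: -4 × 5 = -20 cm
5–6 s: 1 × 1 = 1 cm
6–8 s: -8 × 2 = -16 cm
8–14 s: 9 × 6 = 54 cm
Net displacement = 19 cm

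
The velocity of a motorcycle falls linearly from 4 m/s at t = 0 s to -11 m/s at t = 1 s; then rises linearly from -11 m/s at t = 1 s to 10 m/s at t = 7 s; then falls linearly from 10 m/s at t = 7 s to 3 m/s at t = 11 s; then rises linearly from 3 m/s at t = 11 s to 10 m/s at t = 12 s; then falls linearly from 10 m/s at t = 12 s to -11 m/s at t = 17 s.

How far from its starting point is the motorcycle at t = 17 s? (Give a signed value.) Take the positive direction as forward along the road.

Displacement is the signed area under the v-t curve.
0–1 s: ½(4 + -11)(1) = -3.5 m
1–7 s: ½(-11 + 10)(6) = -3 m
7–11 s: ½(10 + 3)(4) = 26 m
11–12 s: ½(3 + 10)(1) = 6.5 m
12–17 s: ½(10 + -11)(5) = -2.5 m
Net displacement = 23.5 m

23.5 m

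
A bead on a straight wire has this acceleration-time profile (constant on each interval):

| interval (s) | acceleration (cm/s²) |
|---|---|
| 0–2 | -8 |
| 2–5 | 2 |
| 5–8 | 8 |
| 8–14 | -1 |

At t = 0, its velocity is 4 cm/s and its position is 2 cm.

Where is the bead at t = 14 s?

On each constant-a segment, Δv = aΔt and Δx = v₀Δt + ½aΔt²; chain segment to segment.
0–2 s: v starts 4 cm/s; Δx = 4·2 + ½·-8·2² = -8 cm; v ends -12 cm/s.
2–5 s: v starts -12 cm/s; Δx = -12·3 + ½·2·3² = -27 cm; v ends -6 cm/s.
5–8 s: v starts -6 cm/s; Δx = -6·3 + ½·8·3² = 18 cm; v ends 18 cm/s.
8–14 s: v starts 18 cm/s; Δx = 18·6 + ½·-1·6² = 90 cm; v ends 12 cm/s.
x(14) = 2 + Σ Δx = 75 cm.

75 cm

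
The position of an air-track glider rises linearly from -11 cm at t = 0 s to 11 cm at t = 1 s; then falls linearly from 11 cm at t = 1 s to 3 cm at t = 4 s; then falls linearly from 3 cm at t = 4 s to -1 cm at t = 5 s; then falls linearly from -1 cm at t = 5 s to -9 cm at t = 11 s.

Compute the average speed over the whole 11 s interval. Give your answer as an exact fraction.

42/11 cm/s

Average speed = (total path length)/(elapsed time); on a piecewise-linear x-t graph the path length is Σ|Δx|.
0–1 s: |Δx| = |11 − -11| = 22 cm
1–4 s: |Δx| = |3 − 11| = 8 cm
4–5 s: |Δx| = |-1 − 3| = 4 cm
5–11 s: |Δx| = |-9 − -1| = 8 cm
Total path = 42 cm; average speed = 42/11 = 42/11 cm/s.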